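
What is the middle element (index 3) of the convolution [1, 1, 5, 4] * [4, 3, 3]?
Use y[k] = Σ_i a[i]·b[k-i] at k=3. y[3] = 1×3 + 5×3 + 4×4 = 34

34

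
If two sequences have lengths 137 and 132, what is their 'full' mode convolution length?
Linear/full convolution length: m + n - 1 = 137 + 132 - 1 = 268

268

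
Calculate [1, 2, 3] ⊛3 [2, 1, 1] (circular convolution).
Use y[k] = Σ_j x[j]·h[(k-j) mod 3]. y[0] = 1×2 + 2×1 + 3×1 = 7; y[1] = 1×1 + 2×2 + 3×1 = 8; y[2] = 1×1 + 2×1 + 3×2 = 9. Result: [7, 8, 9]

[7, 8, 9]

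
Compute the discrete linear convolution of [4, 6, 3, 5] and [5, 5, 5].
y[0] = 4×5 = 20; y[1] = 4×5 + 6×5 = 50; y[2] = 4×5 + 6×5 + 3×5 = 65; y[3] = 6×5 + 3×5 + 5×5 = 70; y[4] = 3×5 + 5×5 = 40; y[5] = 5×5 = 25

[20, 50, 65, 70, 40, 25]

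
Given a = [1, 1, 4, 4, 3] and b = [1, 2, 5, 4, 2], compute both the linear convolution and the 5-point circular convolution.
Linear: y_lin[0] = 1×1 = 1; y_lin[1] = 1×2 + 1×1 = 3; y_lin[2] = 1×5 + 1×2 + 4×1 = 11; y_lin[3] = 1×4 + 1×5 + 4×2 + 4×1 = 21; y_lin[4] = 1×2 + 1×4 + 4×5 + 4×2 + 3×1 = 37; y_lin[5] = 1×2 + 4×4 + 4×5 + 3×2 = 44; y_lin[6] = 4×2 + 4×4 + 3×5 = 39; y_lin[7] = 4×2 + 3×4 = 20; y_lin[8] = 3×2 = 6 → [1, 3, 11, 21, 37, 44, 39, 20, 6]. Circular (length 5): y[0] = 1×1 + 1×2 + 4×4 + 4×5 + 3×2 = 45; y[1] = 1×2 + 1×1 + 4×2 + 4×4 + 3×5 = 42; y[2] = 1×5 + 1×2 + 4×1 + 4×2 + 3×4 = 31; y[3] = 1×4 + 1×5 + 4×2 + 4×1 + 3×2 = 27; y[4] = 1×2 + 1×4 + 4×5 + 4×2 + 3×1 = 37 → [45, 42, 31, 27, 37]

Linear: [1, 3, 11, 21, 37, 44, 39, 20, 6], Circular: [45, 42, 31, 27, 37]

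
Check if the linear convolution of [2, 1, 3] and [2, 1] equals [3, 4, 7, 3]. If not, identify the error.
Recompute linear convolution of [2, 1, 3] and [2, 1]: y[0] = 2×2 = 4; y[1] = 2×1 + 1×2 = 4; y[2] = 1×1 + 3×2 = 7; y[3] = 3×1 = 3 → [4, 4, 7, 3]. Compare to given [3, 4, 7, 3]: they differ at index 0: given 3, correct 4, so answer: No

No. Error at index 0: given 3, correct 4.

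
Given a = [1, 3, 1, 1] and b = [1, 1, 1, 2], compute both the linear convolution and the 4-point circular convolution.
Linear: y_lin[0] = 1×1 = 1; y_lin[1] = 1×1 + 3×1 = 4; y_lin[2] = 1×1 + 3×1 + 1×1 = 5; y_lin[3] = 1×2 + 3×1 + 1×1 + 1×1 = 7; y_lin[4] = 3×2 + 1×1 + 1×1 = 8; y_lin[5] = 1×2 + 1×1 = 3; y_lin[6] = 1×2 = 2 → [1, 4, 5, 7, 8, 3, 2]. Circular (length 4): y[0] = 1×1 + 3×2 + 1×1 + 1×1 = 9; y[1] = 1×1 + 3×1 + 1×2 + 1×1 = 7; y[2] = 1×1 + 3×1 + 1×1 + 1×2 = 7; y[3] = 1×2 + 3×1 + 1×1 + 1×1 = 7 → [9, 7, 7, 7]

Linear: [1, 4, 5, 7, 8, 3, 2], Circular: [9, 7, 7, 7]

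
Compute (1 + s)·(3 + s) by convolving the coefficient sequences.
Ascending coefficients: a = [1, 1], b = [3, 1]. c[0] = 1×3 = 3; c[1] = 1×1 + 1×3 = 4; c[2] = 1×1 = 1. Result coefficients: [3, 4, 1] → 3 + 4s + s^2

3 + 4s + s^2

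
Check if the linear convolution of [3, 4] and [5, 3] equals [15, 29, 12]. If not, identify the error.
Recompute linear convolution of [3, 4] and [5, 3]: y[0] = 3×5 = 15; y[1] = 3×3 + 4×5 = 29; y[2] = 4×3 = 12 → [15, 29, 12]. Given [15, 29, 12] matches, so answer: Yes

Yes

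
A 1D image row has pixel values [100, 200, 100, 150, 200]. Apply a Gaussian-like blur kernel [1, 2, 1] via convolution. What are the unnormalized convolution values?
Convolve image row [100, 200, 100, 150, 200] with kernel [1, 2, 1]: y[0] = 100×1 = 100; y[1] = 100×2 + 200×1 = 400; y[2] = 100×1 + 200×2 + 100×1 = 600; y[3] = 200×1 + 100×2 + 150×1 = 550; y[4] = 100×1 + 150×2 + 200×1 = 600; y[5] = 150×1 + 200×2 = 550; y[6] = 200×1 = 200 → [100, 400, 600, 550, 600, 550, 200]. Normalization factor = sum(kernel) = 4.

[100, 400, 600, 550, 600, 550, 200]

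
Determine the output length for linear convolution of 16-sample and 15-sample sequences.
Linear/full convolution length: m + n - 1 = 16 + 15 - 1 = 30

30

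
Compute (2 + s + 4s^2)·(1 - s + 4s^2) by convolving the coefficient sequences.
Ascending coefficients: a = [2, 1, 4], b = [1, -1, 4]. c[0] = 2×1 = 2; c[1] = 2×-1 + 1×1 = -1; c[2] = 2×4 + 1×-1 + 4×1 = 11; c[3] = 1×4 + 4×-1 = 0; c[4] = 4×4 = 16. Result coefficients: [2, -1, 11, 0, 16] → 2 - s + 11s^2 + 16s^4

2 - s + 11s^2 + 16s^4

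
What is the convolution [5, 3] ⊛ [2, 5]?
y[0] = 5×2 = 10; y[1] = 5×5 + 3×2 = 31; y[2] = 3×5 = 15

[10, 31, 15]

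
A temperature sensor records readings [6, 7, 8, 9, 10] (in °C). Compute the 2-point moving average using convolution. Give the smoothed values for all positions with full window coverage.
2-point moving average kernel = [1, 1]. Apply in 'valid' mode (full window coverage): avg[0] = (6 + 7) / 2 = 6.5; avg[1] = (7 + 8) / 2 = 7.5; avg[2] = (8 + 9) / 2 = 8.5; avg[3] = (9 + 10) / 2 = 9.5. Smoothed values: [6.5, 7.5, 8.5, 9.5]

[6.5, 7.5, 8.5, 9.5]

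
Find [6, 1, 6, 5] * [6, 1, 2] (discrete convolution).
y[0] = 6×6 = 36; y[1] = 6×1 + 1×6 = 12; y[2] = 6×2 + 1×1 + 6×6 = 49; y[3] = 1×2 + 6×1 + 5×6 = 38; y[4] = 6×2 + 5×1 = 17; y[5] = 5×2 = 10

[36, 12, 49, 38, 17, 10]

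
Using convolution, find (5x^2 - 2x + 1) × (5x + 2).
Ascending coefficients: a = [1, -2, 5], b = [2, 5]. c[0] = 1×2 = 2; c[1] = 1×5 + -2×2 = 1; c[2] = -2×5 + 5×2 = 0; c[3] = 5×5 = 25. Result coefficients: [2, 1, 0, 25] → 25x^3 + x + 2

25x^3 + x + 2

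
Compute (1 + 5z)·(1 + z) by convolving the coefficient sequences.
Ascending coefficients: a = [1, 5], b = [1, 1]. c[0] = 1×1 = 1; c[1] = 1×1 + 5×1 = 6; c[2] = 5×1 = 5. Result coefficients: [1, 6, 5] → 1 + 6z + 5z^2

1 + 6z + 5z^2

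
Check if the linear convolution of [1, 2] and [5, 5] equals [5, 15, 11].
Recompute linear convolution of [1, 2] and [5, 5]: y[0] = 1×5 = 5; y[1] = 1×5 + 2×5 = 15; y[2] = 2×5 = 10 → [5, 15, 10]. Compare to given [5, 15, 11]: they differ at index 2: given 11, correct 10, so answer: No

No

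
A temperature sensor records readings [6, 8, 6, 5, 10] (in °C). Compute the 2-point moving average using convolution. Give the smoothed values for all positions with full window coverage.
2-point moving average kernel = [1, 1]. Apply in 'valid' mode (full window coverage): avg[0] = (6 + 8) / 2 = 7.0; avg[1] = (8 + 6) / 2 = 7.0; avg[2] = (6 + 5) / 2 = 5.5; avg[3] = (5 + 10) / 2 = 7.5. Smoothed values: [7.0, 7.0, 5.5, 7.5]

[7.0, 7.0, 5.5, 7.5]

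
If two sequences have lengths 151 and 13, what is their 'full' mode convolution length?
Linear/full convolution length: m + n - 1 = 151 + 13 - 1 = 163

163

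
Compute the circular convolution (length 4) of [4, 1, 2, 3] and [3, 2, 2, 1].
Use y[k] = Σ_j s[j]·t[(k-j) mod 4]. y[0] = 4×3 + 1×1 + 2×2 + 3×2 = 23; y[1] = 4×2 + 1×3 + 2×1 + 3×2 = 19; y[2] = 4×2 + 1×2 + 2×3 + 3×1 = 19; y[3] = 4×1 + 1×2 + 2×2 + 3×3 = 19. Result: [23, 19, 19, 19]

[23, 19, 19, 19]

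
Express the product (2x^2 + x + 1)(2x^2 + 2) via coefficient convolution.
Ascending coefficients: a = [1, 1, 2], b = [2, 0, 2]. c[0] = 1×2 = 2; c[1] = 1×0 + 1×2 = 2; c[2] = 1×2 + 1×0 + 2×2 = 6; c[3] = 1×2 + 2×0 = 2; c[4] = 2×2 = 4. Result coefficients: [2, 2, 6, 2, 4] → 4x^4 + 2x^3 + 6x^2 + 2x + 2

4x^4 + 2x^3 + 6x^2 + 2x + 2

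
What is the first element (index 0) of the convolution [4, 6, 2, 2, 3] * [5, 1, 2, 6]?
Use y[k] = Σ_i a[i]·b[k-i] at k=0. y[0] = 4×5 = 20

20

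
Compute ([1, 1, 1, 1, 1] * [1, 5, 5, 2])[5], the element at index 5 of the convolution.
Use y[k] = Σ_i a[i]·b[k-i] at k=5. y[5] = 1×2 + 1×5 + 1×5 = 12

12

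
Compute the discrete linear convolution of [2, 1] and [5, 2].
y[0] = 2×5 = 10; y[1] = 2×2 + 1×5 = 9; y[2] = 1×2 = 2

[10, 9, 2]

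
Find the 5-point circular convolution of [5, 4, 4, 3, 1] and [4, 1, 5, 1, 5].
Use y[k] = Σ_j f[j]·g[(k-j) mod 5]. y[0] = 5×4 + 4×5 + 4×1 + 3×5 + 1×1 = 60; y[1] = 5×1 + 4×4 + 4×5 + 3×1 + 1×5 = 49; y[2] = 5×5 + 4×1 + 4×4 + 3×5 + 1×1 = 61; y[3] = 5×1 + 4×5 + 4×1 + 3×4 + 1×5 = 46; y[4] = 5×5 + 4×1 + 4×5 + 3×1 + 1×4 = 56. Result: [60, 49, 61, 46, 56]

[60, 49, 61, 46, 56]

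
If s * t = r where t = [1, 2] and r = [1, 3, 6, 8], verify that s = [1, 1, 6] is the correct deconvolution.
Forward-compute [1, 1, 6] * [1, 2]: r[0] = 1×1 = 1; r[1] = 1×2 + 1×1 = 3; r[2] = 1×2 + 6×1 = 8; r[3] = 6×2 = 12 → [1, 3, 8, 12]. Does not match given r = [1, 3, 6, 8].

Not verified. [1, 1, 6] * [1, 2] = [1, 3, 8, 12], which differs from [1, 3, 6, 8] at index 2.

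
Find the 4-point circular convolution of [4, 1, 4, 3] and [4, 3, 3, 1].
Use y[k] = Σ_j a[j]·b[(k-j) mod 4]. y[0] = 4×4 + 1×1 + 4×3 + 3×3 = 38; y[1] = 4×3 + 1×4 + 4×1 + 3×3 = 29; y[2] = 4×3 + 1×3 + 4×4 + 3×1 = 34; y[3] = 4×1 + 1×3 + 4×3 + 3×4 = 31. Result: [38, 29, 34, 31]

[38, 29, 34, 31]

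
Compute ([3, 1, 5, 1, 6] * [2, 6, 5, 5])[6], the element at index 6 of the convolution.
Use y[k] = Σ_i a[i]·b[k-i] at k=6. y[6] = 1×5 + 6×5 = 35

35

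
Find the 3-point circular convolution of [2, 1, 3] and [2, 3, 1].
Use y[k] = Σ_j u[j]·v[(k-j) mod 3]. y[0] = 2×2 + 1×1 + 3×3 = 14; y[1] = 2×3 + 1×2 + 3×1 = 11; y[2] = 2×1 + 1×3 + 3×2 = 11. Result: [14, 11, 11]

[14, 11, 11]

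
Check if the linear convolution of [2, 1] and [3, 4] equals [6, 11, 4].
Recompute linear convolution of [2, 1] and [3, 4]: y[0] = 2×3 = 6; y[1] = 2×4 + 1×3 = 11; y[2] = 1×4 = 4 → [6, 11, 4]. Given [6, 11, 4] matches, so answer: Yes

Yes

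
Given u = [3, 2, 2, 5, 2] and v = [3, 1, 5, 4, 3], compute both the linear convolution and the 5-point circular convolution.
Linear: y_lin[0] = 3×3 = 9; y_lin[1] = 3×1 + 2×3 = 9; y_lin[2] = 3×5 + 2×1 + 2×3 = 23; y_lin[3] = 3×4 + 2×5 + 2×1 + 5×3 = 39; y_lin[4] = 3×3 + 2×4 + 2×5 + 5×1 + 2×3 = 38; y_lin[5] = 2×3 + 2×4 + 5×5 + 2×1 = 41; y_lin[6] = 2×3 + 5×4 + 2×5 = 36; y_lin[7] = 5×3 + 2×4 = 23; y_lin[8] = 2×3 = 6 → [9, 9, 23, 39, 38, 41, 36, 23, 6]. Circular (length 5): y[0] = 3×3 + 2×3 + 2×4 + 5×5 + 2×1 = 50; y[1] = 3×1 + 2×3 + 2×3 + 5×4 + 2×5 = 45; y[2] = 3×5 + 2×1 + 2×3 + 5×3 + 2×4 = 46; y[3] = 3×4 + 2×5 + 2×1 + 5×3 + 2×3 = 45; y[4] = 3×3 + 2×4 + 2×5 + 5×1 + 2×3 = 38 → [50, 45, 46, 45, 38]

Linear: [9, 9, 23, 39, 38, 41, 36, 23, 6], Circular: [50, 45, 46, 45, 38]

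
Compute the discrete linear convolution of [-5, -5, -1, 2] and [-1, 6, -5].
y[0] = -5×-1 = 5; y[1] = -5×6 + -5×-1 = -25; y[2] = -5×-5 + -5×6 + -1×-1 = -4; y[3] = -5×-5 + -1×6 + 2×-1 = 17; y[4] = -1×-5 + 2×6 = 17; y[5] = 2×-5 = -10

[5, -25, -4, 17, 17, -10]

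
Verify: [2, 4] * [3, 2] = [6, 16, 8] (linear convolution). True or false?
Recompute linear convolution of [2, 4] and [3, 2]: y[0] = 2×3 = 6; y[1] = 2×2 + 4×3 = 16; y[2] = 4×2 = 8 → [6, 16, 8]. Given [6, 16, 8] matches, so answer: Yes

Yes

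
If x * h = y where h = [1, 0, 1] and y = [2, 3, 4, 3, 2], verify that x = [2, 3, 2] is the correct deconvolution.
Forward-compute [2, 3, 2] * [1, 0, 1]: y[0] = 2×1 = 2; y[1] = 2×0 + 3×1 = 3; y[2] = 2×1 + 3×0 + 2×1 = 4; y[3] = 3×1 + 2×0 = 3; y[4] = 2×1 = 2 → [2, 3, 4, 3, 2]. Matches given y = [2, 3, 4, 3, 2], so verified.

Verified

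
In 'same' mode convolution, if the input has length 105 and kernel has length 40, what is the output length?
'Same' mode returns an output with the same length as the input: 105

105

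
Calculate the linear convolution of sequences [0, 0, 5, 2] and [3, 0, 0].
y[0] = 0×3 = 0; y[1] = 0×0 + 0×3 = 0; y[2] = 0×0 + 0×0 + 5×3 = 15; y[3] = 0×0 + 5×0 + 2×3 = 6; y[4] = 5×0 + 2×0 = 0; y[5] = 2×0 = 0

[0, 0, 15, 6, 0, 0]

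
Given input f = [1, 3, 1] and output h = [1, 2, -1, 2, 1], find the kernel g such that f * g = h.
Output length 5 = len(f) + len(g) - 1 ⇒ len(g) = 3. Solve g forward using g[k] = (h[k] - Σ_{i≥1} f[i]·g[k-i]) / f[0]: g[0] = h[0] / f[0] = 1 / 1 = 1; g[1] = (h[1] - 3×1) / f[0] = (2 - 3×1) / 1 = -1; g[2] = (h[2] - 3×-1 - 1×1) / f[0] = (-1 - 3×-1 - 1×1) / 1 = 1. So g = [1, -1, 1]. Forward-check [1, 3, 1] * [1, -1, 1]: h[0] = 1×1 = 1; h[1] = 1×-1 + 3×1 = 2; h[2] = 1×1 + 3×-1 + 1×1 = -1; h[3] = 3×1 + 1×-1 = 2; h[4] = 1×1 = 1 → [1, 2, -1, 2, 1] ✓

[1, -1, 1]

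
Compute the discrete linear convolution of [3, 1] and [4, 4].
y[0] = 3×4 = 12; y[1] = 3×4 + 1×4 = 16; y[2] = 1×4 = 4

[12, 16, 4]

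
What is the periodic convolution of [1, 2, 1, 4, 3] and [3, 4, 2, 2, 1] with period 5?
Use y[k] = Σ_j x[j]·h[(k-j) mod 5]. y[0] = 1×3 + 2×1 + 1×2 + 4×2 + 3×4 = 27; y[1] = 1×4 + 2×3 + 1×1 + 4×2 + 3×2 = 25; y[2] = 1×2 + 2×4 + 1×3 + 4×1 + 3×2 = 23; y[3] = 1×2 + 2×2 + 1×4 + 4×3 + 3×1 = 25; y[4] = 1×1 + 2×2 + 1×2 + 4×4 + 3×3 = 32. Result: [27, 25, 23, 25, 32]

[27, 25, 23, 25, 32]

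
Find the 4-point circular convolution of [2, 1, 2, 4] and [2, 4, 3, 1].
Use y[k] = Σ_j x[j]·h[(k-j) mod 4]. y[0] = 2×2 + 1×1 + 2×3 + 4×4 = 27; y[1] = 2×4 + 1×2 + 2×1 + 4×3 = 24; y[2] = 2×3 + 1×4 + 2×2 + 4×1 = 18; y[3] = 2×1 + 1×3 + 2×4 + 4×2 = 21. Result: [27, 24, 18, 21]

[27, 24, 18, 21]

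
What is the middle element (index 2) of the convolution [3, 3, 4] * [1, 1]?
Use y[k] = Σ_i a[i]·b[k-i] at k=2. y[2] = 3×1 + 4×1 = 7

7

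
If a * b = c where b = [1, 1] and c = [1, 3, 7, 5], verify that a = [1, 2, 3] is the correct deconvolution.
Forward-compute [1, 2, 3] * [1, 1]: c[0] = 1×1 = 1; c[1] = 1×1 + 2×1 = 3; c[2] = 2×1 + 3×1 = 5; c[3] = 3×1 = 3 → [1, 3, 5, 3]. Does not match given c = [1, 3, 7, 5].

Not verified. [1, 2, 3] * [1, 1] = [1, 3, 5, 3], which differs from [1, 3, 7, 5] at index 2.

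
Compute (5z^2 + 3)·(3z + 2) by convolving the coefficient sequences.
Ascending coefficients: a = [3, 0, 5], b = [2, 3]. c[0] = 3×2 = 6; c[1] = 3×3 + 0×2 = 9; c[2] = 0×3 + 5×2 = 10; c[3] = 5×3 = 15. Result coefficients: [6, 9, 10, 15] → 15z^3 + 10z^2 + 9z + 6

15z^3 + 10z^2 + 9z + 6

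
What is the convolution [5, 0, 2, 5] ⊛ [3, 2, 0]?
y[0] = 5×3 = 15; y[1] = 5×2 + 0×3 = 10; y[2] = 5×0 + 0×2 + 2×3 = 6; y[3] = 0×0 + 2×2 + 5×3 = 19; y[4] = 2×0 + 5×2 = 10; y[5] = 5×0 = 0

[15, 10, 6, 19, 10, 0]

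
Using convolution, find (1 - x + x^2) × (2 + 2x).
Ascending coefficients: a = [1, -1, 1], b = [2, 2]. c[0] = 1×2 = 2; c[1] = 1×2 + -1×2 = 0; c[2] = -1×2 + 1×2 = 0; c[3] = 1×2 = 2. Result coefficients: [2, 0, 0, 2] → 2 + 2x^3

2 + 2x^3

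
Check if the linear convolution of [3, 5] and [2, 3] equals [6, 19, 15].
Recompute linear convolution of [3, 5] and [2, 3]: y[0] = 3×2 = 6; y[1] = 3×3 + 5×2 = 19; y[2] = 5×3 = 15 → [6, 19, 15]. Given [6, 19, 15] matches, so answer: Yes

Yes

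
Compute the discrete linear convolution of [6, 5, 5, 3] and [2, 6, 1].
y[0] = 6×2 = 12; y[1] = 6×6 + 5×2 = 46; y[2] = 6×1 + 5×6 + 5×2 = 46; y[3] = 5×1 + 5×6 + 3×2 = 41; y[4] = 5×1 + 3×6 = 23; y[5] = 3×1 = 3

[12, 46, 46, 41, 23, 3]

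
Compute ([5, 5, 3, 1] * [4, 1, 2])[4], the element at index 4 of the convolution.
Use y[k] = Σ_i a[i]·b[k-i] at k=4. y[4] = 3×2 + 1×1 = 7

7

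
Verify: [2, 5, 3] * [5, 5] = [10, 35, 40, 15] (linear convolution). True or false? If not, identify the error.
Recompute linear convolution of [2, 5, 3] and [5, 5]: y[0] = 2×5 = 10; y[1] = 2×5 + 5×5 = 35; y[2] = 5×5 + 3×5 = 40; y[3] = 3×5 = 15 → [10, 35, 40, 15]. Given [10, 35, 40, 15] matches, so answer: Yes

Yes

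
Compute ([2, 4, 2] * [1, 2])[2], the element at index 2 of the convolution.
Use y[k] = Σ_i a[i]·b[k-i] at k=2. y[2] = 4×2 + 2×1 = 10

10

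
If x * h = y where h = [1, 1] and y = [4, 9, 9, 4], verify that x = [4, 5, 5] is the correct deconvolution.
Forward-compute [4, 5, 5] * [1, 1]: y[0] = 4×1 = 4; y[1] = 4×1 + 5×1 = 9; y[2] = 5×1 + 5×1 = 10; y[3] = 5×1 = 5 → [4, 9, 10, 5]. Does not match given y = [4, 9, 9, 4].

Not verified. [4, 5, 5] * [1, 1] = [4, 9, 10, 5], which differs from [4, 9, 9, 4] at index 2.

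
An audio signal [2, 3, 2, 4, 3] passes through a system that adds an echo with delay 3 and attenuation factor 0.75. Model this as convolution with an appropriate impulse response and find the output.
Direct-path + delayed-attenuated-path model → impulse response h = [1, 0, 0, 0.75] (1 at lag 0, 0.75 at lag 3). Output y[n] = x[n] + 0.75·x[n - 3] (with x[n] = 0 outside 0..4): y[0] = 2 + 0.75×0 = 2; y[1] = 3 + 0.75×0 = 3; y[2] = 2 + 0.75×0 = 2; y[3] = 4 + 0.75×2 = 5.5; y[4] = 3 + 0.75×3 = 5.25; y[5] = 0 + 0.75×2 = 1.5; y[6] = 0 + 0.75×4 = 3.0; y[7] = 0 + 0.75×3 = 2.25. So y = [2, 3, 2, 5.5, 5.25, 1.5, 3.0, 2.25]

[2, 3, 2, 5.5, 5.25, 1.5, 3.0, 2.25]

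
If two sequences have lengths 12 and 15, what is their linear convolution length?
Linear/full convolution length: m + n - 1 = 12 + 15 - 1 = 26

26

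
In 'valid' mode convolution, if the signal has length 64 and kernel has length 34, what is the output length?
'Valid' mode counts only positions where the kernel fully overlaps the signal: m - n + 1 = 64 - 34 + 1 = 31

31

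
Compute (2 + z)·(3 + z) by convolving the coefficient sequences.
Ascending coefficients: a = [2, 1], b = [3, 1]. c[0] = 2×3 = 6; c[1] = 2×1 + 1×3 = 5; c[2] = 1×1 = 1. Result coefficients: [6, 5, 1] → 6 + 5z + z^2

6 + 5z + z^2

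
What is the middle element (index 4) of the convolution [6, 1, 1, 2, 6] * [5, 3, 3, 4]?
Use y[k] = Σ_i a[i]·b[k-i] at k=4. y[4] = 1×4 + 1×3 + 2×3 + 6×5 = 43

43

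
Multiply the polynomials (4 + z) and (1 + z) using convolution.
Ascending coefficients: a = [4, 1], b = [1, 1]. c[0] = 4×1 = 4; c[1] = 4×1 + 1×1 = 5; c[2] = 1×1 = 1. Result coefficients: [4, 5, 1] → 4 + 5z + z^2

4 + 5z + z^2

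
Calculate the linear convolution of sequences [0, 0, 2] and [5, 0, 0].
y[0] = 0×5 = 0; y[1] = 0×0 + 0×5 = 0; y[2] = 0×0 + 0×0 + 2×5 = 10; y[3] = 0×0 + 2×0 = 0; y[4] = 2×0 = 0

[0, 0, 10, 0, 0]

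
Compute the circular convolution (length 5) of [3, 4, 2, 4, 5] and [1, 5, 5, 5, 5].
Use y[k] = Σ_j u[j]·v[(k-j) mod 5]. y[0] = 3×1 + 4×5 + 2×5 + 4×5 + 5×5 = 78; y[1] = 3×5 + 4×1 + 2×5 + 4×5 + 5×5 = 74; y[2] = 3×5 + 4×5 + 2×1 + 4×5 + 5×5 = 82; y[3] = 3×5 + 4×5 + 2×5 + 4×1 + 5×5 = 74; y[4] = 3×5 + 4×5 + 2×5 + 4×5 + 5×1 = 70. Result: [78, 74, 82, 74, 70]

[78, 74, 82, 74, 70]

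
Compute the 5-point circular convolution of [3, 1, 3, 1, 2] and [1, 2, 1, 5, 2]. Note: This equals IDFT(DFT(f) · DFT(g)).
Either evaluate y[k] = Σ_j f[j]·g[(k-j) mod 5] directly, or use IDFT(DFT(f) · DFT(g)). y[0] = 3×1 + 1×2 + 3×5 + 1×1 + 2×2 = 25; y[1] = 3×2 + 1×1 + 3×2 + 1×5 + 2×1 = 20; y[2] = 3×1 + 1×2 + 3×1 + 1×2 + 2×5 = 20; y[3] = 3×5 + 1×1 + 3×2 + 1×1 + 2×2 = 27; y[4] = 3×2 + 1×5 + 3×1 + 1×2 + 2×1 = 18. Result: [25, 20, 20, 27, 18]

[25, 20, 20, 27, 18]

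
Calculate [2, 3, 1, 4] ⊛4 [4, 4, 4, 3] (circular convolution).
Use y[k] = Σ_j a[j]·b[(k-j) mod 4]. y[0] = 2×4 + 3×3 + 1×4 + 4×4 = 37; y[1] = 2×4 + 3×4 + 1×3 + 4×4 = 39; y[2] = 2×4 + 3×4 + 1×4 + 4×3 = 36; y[3] = 2×3 + 3×4 + 1×4 + 4×4 = 38. Result: [37, 39, 36, 38]

[37, 39, 36, 38]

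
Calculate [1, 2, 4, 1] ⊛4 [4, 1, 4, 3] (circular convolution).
Use y[k] = Σ_j u[j]·v[(k-j) mod 4]. y[0] = 1×4 + 2×3 + 4×4 + 1×1 = 27; y[1] = 1×1 + 2×4 + 4×3 + 1×4 = 25; y[2] = 1×4 + 2×1 + 4×4 + 1×3 = 25; y[3] = 1×3 + 2×4 + 4×1 + 1×4 = 19. Result: [27, 25, 25, 19]

[27, 25, 25, 19]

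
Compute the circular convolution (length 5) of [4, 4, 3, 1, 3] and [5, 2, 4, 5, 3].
Use y[k] = Σ_j s[j]·t[(k-j) mod 5]. y[0] = 4×5 + 4×3 + 3×5 + 1×4 + 3×2 = 57; y[1] = 4×2 + 4×5 + 3×3 + 1×5 + 3×4 = 54; y[2] = 4×4 + 4×2 + 3×5 + 1×3 + 3×5 = 57; y[3] = 4×5 + 4×4 + 3×2 + 1×5 + 3×3 = 56; y[4] = 4×3 + 4×5 + 3×4 + 1×2 + 3×5 = 61. Result: [57, 54, 57, 56, 61]

[57, 54, 57, 56, 61]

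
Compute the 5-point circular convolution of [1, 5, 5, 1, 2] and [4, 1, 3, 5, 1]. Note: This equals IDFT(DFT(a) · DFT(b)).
Either evaluate y[k] = Σ_j a[j]·b[(k-j) mod 5] directly, or use IDFT(DFT(a) · DFT(b)). y[0] = 1×4 + 5×1 + 5×5 + 1×3 + 2×1 = 39; y[1] = 1×1 + 5×4 + 5×1 + 1×5 + 2×3 = 37; y[2] = 1×3 + 5×1 + 5×4 + 1×1 + 2×5 = 39; y[3] = 1×5 + 5×3 + 5×1 + 1×4 + 2×1 = 31; y[4] = 1×1 + 5×5 + 5×3 + 1×1 + 2×4 = 50. Result: [39, 37, 39, 31, 50]

[39, 37, 39, 31, 50]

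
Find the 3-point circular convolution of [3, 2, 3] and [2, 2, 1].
Use y[k] = Σ_j s[j]·t[(k-j) mod 3]. y[0] = 3×2 + 2×1 + 3×2 = 14; y[1] = 3×2 + 2×2 + 3×1 = 13; y[2] = 3×1 + 2×2 + 3×2 = 13. Result: [14, 13, 13]

[14, 13, 13]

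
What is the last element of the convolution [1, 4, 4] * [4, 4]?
Use y[k] = Σ_i a[i]·b[k-i] at k=3. y[3] = 4×4 = 16

16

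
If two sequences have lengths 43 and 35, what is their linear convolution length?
Linear/full convolution length: m + n - 1 = 43 + 35 - 1 = 77

77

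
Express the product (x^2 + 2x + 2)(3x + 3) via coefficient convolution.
Ascending coefficients: a = [2, 2, 1], b = [3, 3]. c[0] = 2×3 = 6; c[1] = 2×3 + 2×3 = 12; c[2] = 2×3 + 1×3 = 9; c[3] = 1×3 = 3. Result coefficients: [6, 12, 9, 3] → 3x^3 + 9x^2 + 12x + 6

3x^3 + 9x^2 + 12x + 6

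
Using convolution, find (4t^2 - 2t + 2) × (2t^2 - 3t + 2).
Ascending coefficients: a = [2, -2, 4], b = [2, -3, 2]. c[0] = 2×2 = 4; c[1] = 2×-3 + -2×2 = -10; c[2] = 2×2 + -2×-3 + 4×2 = 18; c[3] = -2×2 + 4×-3 = -16; c[4] = 4×2 = 8. Result coefficients: [4, -10, 18, -16, 8] → 8t^4 - 16t^3 + 18t^2 - 10t + 4

8t^4 - 16t^3 + 18t^2 - 10t + 4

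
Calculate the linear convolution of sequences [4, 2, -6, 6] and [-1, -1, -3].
y[0] = 4×-1 = -4; y[1] = 4×-1 + 2×-1 = -6; y[2] = 4×-3 + 2×-1 + -6×-1 = -8; y[3] = 2×-3 + -6×-1 + 6×-1 = -6; y[4] = -6×-3 + 6×-1 = 12; y[5] = 6×-3 = -18

[-4, -6, -8, -6, 12, -18]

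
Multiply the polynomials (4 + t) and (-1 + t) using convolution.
Ascending coefficients: a = [4, 1], b = [-1, 1]. c[0] = 4×-1 = -4; c[1] = 4×1 + 1×-1 = 3; c[2] = 1×1 = 1. Result coefficients: [-4, 3, 1] → -4 + 3t + t^2

-4 + 3t + t^2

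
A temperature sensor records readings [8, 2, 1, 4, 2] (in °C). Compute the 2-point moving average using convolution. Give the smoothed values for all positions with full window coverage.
2-point moving average kernel = [1, 1]. Apply in 'valid' mode (full window coverage): avg[0] = (8 + 2) / 2 = 5.0; avg[1] = (2 + 1) / 2 = 1.5; avg[2] = (1 + 4) / 2 = 2.5; avg[3] = (4 + 2) / 2 = 3.0. Smoothed values: [5.0, 1.5, 2.5, 3.0]

[5.0, 1.5, 2.5, 3.0]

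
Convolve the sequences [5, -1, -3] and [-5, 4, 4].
y[0] = 5×-5 = -25; y[1] = 5×4 + -1×-5 = 25; y[2] = 5×4 + -1×4 + -3×-5 = 31; y[3] = -1×4 + -3×4 = -16; y[4] = -3×4 = -12

[-25, 25, 31, -16, -12]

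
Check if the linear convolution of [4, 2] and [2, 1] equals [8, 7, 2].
Recompute linear convolution of [4, 2] and [2, 1]: y[0] = 4×2 = 8; y[1] = 4×1 + 2×2 = 8; y[2] = 2×1 = 2 → [8, 8, 2]. Compare to given [8, 7, 2]: they differ at index 1: given 7, correct 8, so answer: No

No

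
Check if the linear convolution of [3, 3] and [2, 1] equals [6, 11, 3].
Recompute linear convolution of [3, 3] and [2, 1]: y[0] = 3×2 = 6; y[1] = 3×1 + 3×2 = 9; y[2] = 3×1 = 3 → [6, 9, 3]. Compare to given [6, 11, 3]: they differ at index 1: given 11, correct 9, so answer: No

No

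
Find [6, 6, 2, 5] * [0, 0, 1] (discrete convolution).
y[0] = 6×0 = 0; y[1] = 6×0 + 6×0 = 0; y[2] = 6×1 + 6×0 + 2×0 = 6; y[3] = 6×1 + 2×0 + 5×0 = 6; y[4] = 2×1 + 5×0 = 2; y[5] = 5×1 = 5

[0, 0, 6, 6, 2, 5]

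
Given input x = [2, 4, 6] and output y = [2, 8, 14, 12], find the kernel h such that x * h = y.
Output length 4 = len(x) + len(h) - 1 ⇒ len(h) = 2. Solve h forward using h[k] = (y[k] - Σ_{i≥1} x[i]·h[k-i]) / x[0]: h[0] = y[0] / x[0] = 2 / 2 = 1; h[1] = (y[1] - 4×1) / x[0] = (8 - 4×1) / 2 = 2. So h = [1, 2]. Forward-check [2, 4, 6] * [1, 2]: y[0] = 2×1 = 2; y[1] = 2×2 + 4×1 = 8; y[2] = 4×2 + 6×1 = 14; y[3] = 6×2 = 12 → [2, 8, 14, 12] ✓

[1, 2]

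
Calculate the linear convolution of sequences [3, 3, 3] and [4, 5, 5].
y[0] = 3×4 = 12; y[1] = 3×5 + 3×4 = 27; y[2] = 3×5 + 3×5 + 3×4 = 42; y[3] = 3×5 + 3×5 = 30; y[4] = 3×5 = 15

[12, 27, 42, 30, 15]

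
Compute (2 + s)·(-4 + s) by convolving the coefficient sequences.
Ascending coefficients: a = [2, 1], b = [-4, 1]. c[0] = 2×-4 = -8; c[1] = 2×1 + 1×-4 = -2; c[2] = 1×1 = 1. Result coefficients: [-8, -2, 1] → -8 - 2s + s^2

-8 - 2s + s^2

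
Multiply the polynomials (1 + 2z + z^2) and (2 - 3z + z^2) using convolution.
Ascending coefficients: a = [1, 2, 1], b = [2, -3, 1]. c[0] = 1×2 = 2; c[1] = 1×-3 + 2×2 = 1; c[2] = 1×1 + 2×-3 + 1×2 = -3; c[3] = 2×1 + 1×-3 = -1; c[4] = 1×1 = 1. Result coefficients: [2, 1, -3, -1, 1] → 2 + z - 3z^2 - z^3 + z^4

2 + z - 3z^2 - z^3 + z^4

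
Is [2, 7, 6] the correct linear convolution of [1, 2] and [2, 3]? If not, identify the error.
Recompute linear convolution of [1, 2] and [2, 3]: y[0] = 1×2 = 2; y[1] = 1×3 + 2×2 = 7; y[2] = 2×3 = 6 → [2, 7, 6]. Given [2, 7, 6] matches, so answer: Yes

Yes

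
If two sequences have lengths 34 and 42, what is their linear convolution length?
Linear/full convolution length: m + n - 1 = 34 + 42 - 1 = 75

75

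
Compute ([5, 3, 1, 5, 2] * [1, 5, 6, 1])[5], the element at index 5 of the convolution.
Use y[k] = Σ_i a[i]·b[k-i] at k=5. y[5] = 1×1 + 5×6 + 2×5 = 41

41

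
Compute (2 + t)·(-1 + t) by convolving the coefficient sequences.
Ascending coefficients: a = [2, 1], b = [-1, 1]. c[0] = 2×-1 = -2; c[1] = 2×1 + 1×-1 = 1; c[2] = 1×1 = 1. Result coefficients: [-2, 1, 1] → -2 + t + t^2

-2 + t + t^2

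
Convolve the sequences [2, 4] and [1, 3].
y[0] = 2×1 = 2; y[1] = 2×3 + 4×1 = 10; y[2] = 4×3 = 12

[2, 10, 12]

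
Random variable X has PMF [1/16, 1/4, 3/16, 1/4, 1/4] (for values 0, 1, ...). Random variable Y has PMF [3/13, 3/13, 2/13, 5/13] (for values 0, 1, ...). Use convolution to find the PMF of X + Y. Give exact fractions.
P(X+Y=k) = Σ_i P(X=i)·P(Y=k-i) — a convolution of [1/16, 1/4, 3/16, 1/4, 1/4] and [3/13, 3/13, 2/13, 5/13]. P(X+Y=0) = (1/16)×(3/13) = 3/208; P(X+Y=1) = (1/16)×(3/13) + (1/4)×(3/13) = 3/208 + 3/52 = 15/208; P(X+Y=2) = (1/16)×(2/13) + (1/4)×(3/13) + (3/16)×(3/13) = 1/104 + 3/52 + 9/208 = 23/208; P(X+Y=3) = (1/16)×(5/13) + (1/4)×(2/13) + (3/16)×(3/13) + (1/4)×(3/13) = 5/208 + 1/26 + 9/208 + 3/52 = 17/104; P(X+Y=4) = (1/4)×(5/13) + (3/16)×(2/13) + (1/4)×(3/13) + (1/4)×(3/13) = 5/52 + 3/104 + 3/52 + 3/52 = 25/104; P(X+Y=5) = (3/16)×(5/13) + (1/4)×(2/13) + (1/4)×(3/13) = 15/208 + 1/26 + 3/52 = 35/208; P(X+Y=6) = (1/4)×(5/13) + (1/4)×(2/13) = 5/52 + 1/26 = 7/52; P(X+Y=7) = (1/4)×(5/13) = 5/52. PMF: [3/208, 15/208, 23/208, 17/104, 25/104, 35/208, 7/52, 5/52] (sums to 1 ✓)

[3/208, 15/208, 23/208, 17/104, 25/104, 35/208, 7/52, 5/52]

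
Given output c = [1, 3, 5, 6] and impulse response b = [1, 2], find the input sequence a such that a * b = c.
Deconvolve c=[1, 3, 5, 6] by b=[1, 2]. Since b[0]=1, solve forward: a[0] = c[0] / 1 = 1; a[1] = (c[1] - 1×2) / 1 = 1; a[2] = (c[2] - 1×2) / 1 = 3. So a = [1, 1, 3]. Check by forward convolution: c[0] = 1×1 = 1; c[1] = 1×2 + 1×1 = 3; c[2] = 1×2 + 3×1 = 5; c[3] = 3×2 = 6

[1, 1, 3]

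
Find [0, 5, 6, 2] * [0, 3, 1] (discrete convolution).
y[0] = 0×0 = 0; y[1] = 0×3 + 5×0 = 0; y[2] = 0×1 + 5×3 + 6×0 = 15; y[3] = 5×1 + 6×3 + 2×0 = 23; y[4] = 6×1 + 2×3 = 12; y[5] = 2×1 = 2

[0, 0, 15, 23, 12, 2]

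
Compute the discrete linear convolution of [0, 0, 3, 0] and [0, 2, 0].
y[0] = 0×0 = 0; y[1] = 0×2 + 0×0 = 0; y[2] = 0×0 + 0×2 + 3×0 = 0; y[3] = 0×0 + 3×2 + 0×0 = 6; y[4] = 3×0 + 0×2 = 0; y[5] = 0×0 = 0

[0, 0, 0, 6, 0, 0]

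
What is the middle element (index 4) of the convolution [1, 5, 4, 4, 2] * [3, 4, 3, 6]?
Use y[k] = Σ_i a[i]·b[k-i] at k=4. y[4] = 5×6 + 4×3 + 4×4 + 2×3 = 64

64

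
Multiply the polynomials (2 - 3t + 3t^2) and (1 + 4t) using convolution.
Ascending coefficients: a = [2, -3, 3], b = [1, 4]. c[0] = 2×1 = 2; c[1] = 2×4 + -3×1 = 5; c[2] = -3×4 + 3×1 = -9; c[3] = 3×4 = 12. Result coefficients: [2, 5, -9, 12] → 2 + 5t - 9t^2 + 12t^3

2 + 5t - 9t^2 + 12t^3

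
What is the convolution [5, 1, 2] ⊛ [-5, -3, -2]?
y[0] = 5×-5 = -25; y[1] = 5×-3 + 1×-5 = -20; y[2] = 5×-2 + 1×-3 + 2×-5 = -23; y[3] = 1×-2 + 2×-3 = -8; y[4] = 2×-2 = -4

[-25, -20, -23, -8, -4]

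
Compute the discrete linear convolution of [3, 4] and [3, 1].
y[0] = 3×3 = 9; y[1] = 3×1 + 4×3 = 15; y[2] = 4×1 = 4

[9, 15, 4]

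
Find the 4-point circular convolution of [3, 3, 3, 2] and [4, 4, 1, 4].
Use y[k] = Σ_j a[j]·b[(k-j) mod 4]. y[0] = 3×4 + 3×4 + 3×1 + 2×4 = 35; y[1] = 3×4 + 3×4 + 3×4 + 2×1 = 38; y[2] = 3×1 + 3×4 + 3×4 + 2×4 = 35; y[3] = 3×4 + 3×1 + 3×4 + 2×4 = 35. Result: [35, 38, 35, 35]

[35, 38, 35, 35]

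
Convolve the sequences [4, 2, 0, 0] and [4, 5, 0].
y[0] = 4×4 = 16; y[1] = 4×5 + 2×4 = 28; y[2] = 4×0 + 2×5 + 0×4 = 10; y[3] = 2×0 + 0×5 + 0×4 = 0; y[4] = 0×0 + 0×5 = 0; y[5] = 0×0 = 0

[16, 28, 10, 0, 0, 0]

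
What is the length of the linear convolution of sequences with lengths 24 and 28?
Linear/full convolution length: m + n - 1 = 24 + 28 - 1 = 51

51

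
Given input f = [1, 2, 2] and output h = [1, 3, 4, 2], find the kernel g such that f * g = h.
Output length 4 = len(f) + len(g) - 1 ⇒ len(g) = 2. Solve g forward using g[k] = (h[k] - Σ_{i≥1} f[i]·g[k-i]) / f[0]: g[0] = h[0] / f[0] = 1 / 1 = 1; g[1] = (h[1] - 2×1) / f[0] = (3 - 2×1) / 1 = 1. So g = [1, 1]. Forward-check [1, 2, 2] * [1, 1]: h[0] = 1×1 = 1; h[1] = 1×1 + 2×1 = 3; h[2] = 2×1 + 2×1 = 4; h[3] = 2×1 = 2 → [1, 3, 4, 2] ✓

[1, 1]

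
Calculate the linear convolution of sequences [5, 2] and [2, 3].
y[0] = 5×2 = 10; y[1] = 5×3 + 2×2 = 19; y[2] = 2×3 = 6

[10, 19, 6]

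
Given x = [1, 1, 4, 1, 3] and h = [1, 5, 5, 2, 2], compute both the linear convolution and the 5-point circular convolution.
Linear: y_lin[0] = 1×1 = 1; y_lin[1] = 1×5 + 1×1 = 6; y_lin[2] = 1×5 + 1×5 + 4×1 = 14; y_lin[3] = 1×2 + 1×5 + 4×5 + 1×1 = 28; y_lin[4] = 1×2 + 1×2 + 4×5 + 1×5 + 3×1 = 32; y_lin[5] = 1×2 + 4×2 + 1×5 + 3×5 = 30; y_lin[6] = 4×2 + 1×2 + 3×5 = 25; y_lin[7] = 1×2 + 3×2 = 8; y_lin[8] = 3×2 = 6 → [1, 6, 14, 28, 32, 30, 25, 8, 6]. Circular (length 5): y[0] = 1×1 + 1×2 + 4×2 + 1×5 + 3×5 = 31; y[1] = 1×5 + 1×1 + 4×2 + 1×2 + 3×5 = 31; y[2] = 1×5 + 1×5 + 4×1 + 1×2 + 3×2 = 22; y[3] = 1×2 + 1×5 + 4×5 + 1×1 + 3×2 = 34; y[4] = 1×2 + 1×2 + 4×5 + 1×5 + 3×1 = 32 → [31, 31, 22, 34, 32]

Linear: [1, 6, 14, 28, 32, 30, 25, 8, 6], Circular: [31, 31, 22, 34, 32]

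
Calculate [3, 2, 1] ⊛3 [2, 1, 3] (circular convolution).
Use y[k] = Σ_j f[j]·g[(k-j) mod 3]. y[0] = 3×2 + 2×3 + 1×1 = 13; y[1] = 3×1 + 2×2 + 1×3 = 10; y[2] = 3×3 + 2×1 + 1×2 = 13. Result: [13, 10, 13]

[13, 10, 13]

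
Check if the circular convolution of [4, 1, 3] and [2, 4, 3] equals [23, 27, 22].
Recompute circular convolution of [4, 1, 3] and [2, 4, 3]: y[0] = 4×2 + 1×3 + 3×4 = 23; y[1] = 4×4 + 1×2 + 3×3 = 27; y[2] = 4×3 + 1×4 + 3×2 = 22 → [23, 27, 22]. Given [23, 27, 22] matches, so answer: Yes

Yes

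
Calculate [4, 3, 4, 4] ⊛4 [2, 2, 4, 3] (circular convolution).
Use y[k] = Σ_j x[j]·h[(k-j) mod 4]. y[0] = 4×2 + 3×3 + 4×4 + 4×2 = 41; y[1] = 4×2 + 3×2 + 4×3 + 4×4 = 42; y[2] = 4×4 + 3×2 + 4×2 + 4×3 = 42; y[3] = 4×3 + 3×4 + 4×2 + 4×2 = 40. Result: [41, 42, 42, 40]

[41, 42, 42, 40]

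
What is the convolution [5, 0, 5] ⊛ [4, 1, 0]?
y[0] = 5×4 = 20; y[1] = 5×1 + 0×4 = 5; y[2] = 5×0 + 0×1 + 5×4 = 20; y[3] = 0×0 + 5×1 = 5; y[4] = 5×0 = 0

[20, 5, 20, 5, 0]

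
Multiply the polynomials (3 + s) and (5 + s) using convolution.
Ascending coefficients: a = [3, 1], b = [5, 1]. c[0] = 3×5 = 15; c[1] = 3×1 + 1×5 = 8; c[2] = 1×1 = 1. Result coefficients: [15, 8, 1] → 15 + 8s + s^2

15 + 8s + s^2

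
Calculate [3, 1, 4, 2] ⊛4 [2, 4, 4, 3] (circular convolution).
Use y[k] = Σ_j s[j]·t[(k-j) mod 4]. y[0] = 3×2 + 1×3 + 4×4 + 2×4 = 33; y[1] = 3×4 + 1×2 + 4×3 + 2×4 = 34; y[2] = 3×4 + 1×4 + 4×2 + 2×3 = 30; y[3] = 3×3 + 1×4 + 4×4 + 2×2 = 33. Result: [33, 34, 30, 33]

[33, 34, 30, 33]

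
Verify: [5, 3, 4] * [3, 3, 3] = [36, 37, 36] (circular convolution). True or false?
Recompute circular convolution of [5, 3, 4] and [3, 3, 3]: y[0] = 5×3 + 3×3 + 4×3 = 36; y[1] = 5×3 + 3×3 + 4×3 = 36; y[2] = 5×3 + 3×3 + 4×3 = 36 → [36, 36, 36]. Compare to given [36, 37, 36]: they differ at index 1: given 37, correct 36, so answer: No

No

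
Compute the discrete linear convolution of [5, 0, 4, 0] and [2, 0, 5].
y[0] = 5×2 = 10; y[1] = 5×0 + 0×2 = 0; y[2] = 5×5 + 0×0 + 4×2 = 33; y[3] = 0×5 + 4×0 + 0×2 = 0; y[4] = 4×5 + 0×0 = 20; y[5] = 0×5 = 0

[10, 0, 33, 0, 20, 0]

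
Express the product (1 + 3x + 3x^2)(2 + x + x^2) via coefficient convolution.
Ascending coefficients: a = [1, 3, 3], b = [2, 1, 1]. c[0] = 1×2 = 2; c[1] = 1×1 + 3×2 = 7; c[2] = 1×1 + 3×1 + 3×2 = 10; c[3] = 3×1 + 3×1 = 6; c[4] = 3×1 = 3. Result coefficients: [2, 7, 10, 6, 3] → 2 + 7x + 10x^2 + 6x^3 + 3x^4

2 + 7x + 10x^2 + 6x^3 + 3x^4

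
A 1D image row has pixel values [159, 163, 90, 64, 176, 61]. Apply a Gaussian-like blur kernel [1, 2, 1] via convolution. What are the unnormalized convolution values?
Convolve image row [159, 163, 90, 64, 176, 61] with kernel [1, 2, 1]: y[0] = 159×1 = 159; y[1] = 159×2 + 163×1 = 481; y[2] = 159×1 + 163×2 + 90×1 = 575; y[3] = 163×1 + 90×2 + 64×1 = 407; y[4] = 90×1 + 64×2 + 176×1 = 394; y[5] = 64×1 + 176×2 + 61×1 = 477; y[6] = 176×1 + 61×2 = 298; y[7] = 61×1 = 61 → [159, 481, 575, 407, 394, 477, 298, 61]. Normalization factor = sum(kernel) = 4.

[159, 481, 575, 407, 394, 477, 298, 61]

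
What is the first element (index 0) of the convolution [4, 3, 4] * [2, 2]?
Use y[k] = Σ_i a[i]·b[k-i] at k=0. y[0] = 4×2 = 8

8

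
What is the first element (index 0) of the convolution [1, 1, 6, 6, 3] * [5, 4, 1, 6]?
Use y[k] = Σ_i a[i]·b[k-i] at k=0. y[0] = 1×5 = 5

5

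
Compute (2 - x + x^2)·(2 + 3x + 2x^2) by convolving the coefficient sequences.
Ascending coefficients: a = [2, -1, 1], b = [2, 3, 2]. c[0] = 2×2 = 4; c[1] = 2×3 + -1×2 = 4; c[2] = 2×2 + -1×3 + 1×2 = 3; c[3] = -1×2 + 1×3 = 1; c[4] = 1×2 = 2. Result coefficients: [4, 4, 3, 1, 2] → 4 + 4x + 3x^2 + x^3 + 2x^4

4 + 4x + 3x^2 + x^3 + 2x^4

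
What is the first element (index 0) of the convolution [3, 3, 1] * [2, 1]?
Use y[k] = Σ_i a[i]·b[k-i] at k=0. y[0] = 3×2 = 6

6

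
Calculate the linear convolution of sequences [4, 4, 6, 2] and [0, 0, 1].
y[0] = 4×0 = 0; y[1] = 4×0 + 4×0 = 0; y[2] = 4×1 + 4×0 + 6×0 = 4; y[3] = 4×1 + 6×0 + 2×0 = 4; y[4] = 6×1 + 2×0 = 6; y[5] = 2×1 = 2

[0, 0, 4, 4, 6, 2]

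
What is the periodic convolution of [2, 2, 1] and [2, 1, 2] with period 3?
Use y[k] = Σ_j f[j]·g[(k-j) mod 3]. y[0] = 2×2 + 2×2 + 1×1 = 9; y[1] = 2×1 + 2×2 + 1×2 = 8; y[2] = 2×2 + 2×1 + 1×2 = 8. Result: [9, 8, 8]

[9, 8, 8]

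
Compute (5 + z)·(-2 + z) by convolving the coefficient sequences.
Ascending coefficients: a = [5, 1], b = [-2, 1]. c[0] = 5×-2 = -10; c[1] = 5×1 + 1×-2 = 3; c[2] = 1×1 = 1. Result coefficients: [-10, 3, 1] → -10 + 3z + z^2

-10 + 3z + z^2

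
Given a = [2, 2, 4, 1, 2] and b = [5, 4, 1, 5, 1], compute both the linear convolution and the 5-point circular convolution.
Linear: y_lin[0] = 2×5 = 10; y_lin[1] = 2×4 + 2×5 = 18; y_lin[2] = 2×1 + 2×4 + 4×5 = 30; y_lin[3] = 2×5 + 2×1 + 4×4 + 1×5 = 33; y_lin[4] = 2×1 + 2×5 + 4×1 + 1×4 + 2×5 = 30; y_lin[5] = 2×1 + 4×5 + 1×1 + 2×4 = 31; y_lin[6] = 4×1 + 1×5 + 2×1 = 11; y_lin[7] = 1×1 + 2×5 = 11; y_lin[8] = 2×1 = 2 → [10, 18, 30, 33, 30, 31, 11, 11, 2]. Circular (length 5): y[0] = 2×5 + 2×1 + 4×5 + 1×1 + 2×4 = 41; y[1] = 2×4 + 2×5 + 4×1 + 1×5 + 2×1 = 29; y[2] = 2×1 + 2×4 + 4×5 + 1×1 + 2×5 = 41; y[3] = 2×5 + 2×1 + 4×4 + 1×5 + 2×1 = 35; y[4] = 2×1 + 2×5 + 4×1 + 1×4 + 2×5 = 30 → [41, 29, 41, 35, 30]

Linear: [10, 18, 30, 33, 30, 31, 11, 11, 2], Circular: [41, 29, 41, 35, 30]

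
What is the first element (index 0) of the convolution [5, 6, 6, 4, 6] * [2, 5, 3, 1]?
Use y[k] = Σ_i a[i]·b[k-i] at k=0. y[0] = 5×2 = 10

10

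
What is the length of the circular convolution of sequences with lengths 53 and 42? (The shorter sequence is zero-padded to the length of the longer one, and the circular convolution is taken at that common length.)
Circular convolution (zero-padding the shorter input) has length max(m, n) = max(53, 42) = 53

53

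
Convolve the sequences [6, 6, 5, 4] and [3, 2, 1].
y[0] = 6×3 = 18; y[1] = 6×2 + 6×3 = 30; y[2] = 6×1 + 6×2 + 5×3 = 33; y[3] = 6×1 + 5×2 + 4×3 = 28; y[4] = 5×1 + 4×2 = 13; y[5] = 4×1 = 4

[18, 30, 33, 28, 13, 4]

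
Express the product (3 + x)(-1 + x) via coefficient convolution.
Ascending coefficients: a = [3, 1], b = [-1, 1]. c[0] = 3×-1 = -3; c[1] = 3×1 + 1×-1 = 2; c[2] = 1×1 = 1. Result coefficients: [-3, 2, 1] → -3 + 2x + x^2

-3 + 2x + x^2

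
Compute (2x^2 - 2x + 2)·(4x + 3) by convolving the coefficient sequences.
Ascending coefficients: a = [2, -2, 2], b = [3, 4]. c[0] = 2×3 = 6; c[1] = 2×4 + -2×3 = 2; c[2] = -2×4 + 2×3 = -2; c[3] = 2×4 = 8. Result coefficients: [6, 2, -2, 8] → 8x^3 - 2x^2 + 2x + 6

8x^3 - 2x^2 + 2x + 6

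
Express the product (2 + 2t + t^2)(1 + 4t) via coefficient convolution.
Ascending coefficients: a = [2, 2, 1], b = [1, 4]. c[0] = 2×1 = 2; c[1] = 2×4 + 2×1 = 10; c[2] = 2×4 + 1×1 = 9; c[3] = 1×4 = 4. Result coefficients: [2, 10, 9, 4] → 2 + 10t + 9t^2 + 4t^3

2 + 10t + 9t^2 + 4t^3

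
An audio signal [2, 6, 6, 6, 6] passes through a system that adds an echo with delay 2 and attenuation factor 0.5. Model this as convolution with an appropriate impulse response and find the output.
Direct-path + delayed-attenuated-path model → impulse response h = [1, 0, 0.5] (1 at lag 0, 0.5 at lag 2). Output y[n] = x[n] + 0.5·x[n - 2] (with x[n] = 0 outside 0..4): y[0] = 2 + 0.5×0 = 2; y[1] = 6 + 0.5×0 = 6; y[2] = 6 + 0.5×2 = 7.0; y[3] = 6 + 0.5×6 = 9.0; y[4] = 6 + 0.5×6 = 9.0; y[5] = 0 + 0.5×6 = 3.0; y[6] = 0 + 0.5×6 = 3.0. So y = [2, 6, 7.0, 9.0, 9.0, 3.0, 3.0]

[2, 6, 7.0, 9.0, 9.0, 3.0, 3.0]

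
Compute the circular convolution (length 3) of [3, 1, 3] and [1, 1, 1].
Use y[k] = Σ_j f[j]·g[(k-j) mod 3]. y[0] = 3×1 + 1×1 + 3×1 = 7; y[1] = 3×1 + 1×1 + 3×1 = 7; y[2] = 3×1 + 1×1 + 3×1 = 7. Result: [7, 7, 7]

[7, 7, 7]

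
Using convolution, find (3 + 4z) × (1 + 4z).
Ascending coefficients: a = [3, 4], b = [1, 4]. c[0] = 3×1 = 3; c[1] = 3×4 + 4×1 = 16; c[2] = 4×4 = 16. Result coefficients: [3, 16, 16] → 3 + 16z + 16z^2

3 + 16z + 16z^2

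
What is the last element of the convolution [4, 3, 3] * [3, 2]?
Use y[k] = Σ_i a[i]·b[k-i] at k=3. y[3] = 3×2 = 6

6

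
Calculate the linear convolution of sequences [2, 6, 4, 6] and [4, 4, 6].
y[0] = 2×4 = 8; y[1] = 2×4 + 6×4 = 32; y[2] = 2×6 + 6×4 + 4×4 = 52; y[3] = 6×6 + 4×4 + 6×4 = 76; y[4] = 4×6 + 6×4 = 48; y[5] = 6×6 = 36

[8, 32, 52, 76, 48, 36]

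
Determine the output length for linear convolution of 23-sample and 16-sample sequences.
Linear/full convolution length: m + n - 1 = 23 + 16 - 1 = 38

38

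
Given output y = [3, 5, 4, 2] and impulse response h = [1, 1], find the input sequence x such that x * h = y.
Deconvolve y=[3, 5, 4, 2] by h=[1, 1]. Since h[0]=1, solve forward: x[0] = y[0] / 1 = 3; x[1] = (y[1] - 3×1) / 1 = 2; x[2] = (y[2] - 2×1) / 1 = 2. So x = [3, 2, 2]. Check by forward convolution: y[0] = 3×1 = 3; y[1] = 3×1 + 2×1 = 5; y[2] = 2×1 + 2×1 = 4; y[3] = 2×1 = 2

[3, 2, 2]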